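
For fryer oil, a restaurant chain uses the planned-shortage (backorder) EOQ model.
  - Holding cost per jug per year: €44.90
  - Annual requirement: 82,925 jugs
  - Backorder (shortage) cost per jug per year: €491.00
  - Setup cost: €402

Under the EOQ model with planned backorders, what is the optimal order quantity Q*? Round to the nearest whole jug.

Q* = √(2DS/H) · √((H + b)/b)
   = √(2 × 82,925 × 402 / 44.9) · √((44.9 + 491) / 491)
   = 1,218.562 × 1.0447 ≈ 1,273.06

1,273 jugs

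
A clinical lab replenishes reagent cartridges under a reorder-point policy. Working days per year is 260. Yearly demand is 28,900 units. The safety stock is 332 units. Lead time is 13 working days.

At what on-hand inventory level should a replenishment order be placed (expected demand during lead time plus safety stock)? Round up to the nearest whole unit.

1,777 units

Daily demand d = 28,900 / 260 = 111.154 units/day
Demand during lead time = 111.154 × 13 = 1,445.00
Reorder point = 1,445.00 + 332 = 1,777.00 → round up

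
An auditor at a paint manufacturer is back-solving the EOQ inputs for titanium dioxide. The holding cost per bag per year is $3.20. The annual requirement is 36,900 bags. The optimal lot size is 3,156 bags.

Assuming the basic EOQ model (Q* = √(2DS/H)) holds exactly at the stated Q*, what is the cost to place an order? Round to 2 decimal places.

$431.88

EOQ relation: Q² = 2DS/H, so rearrange for the unknown.
S = Q²H / (2D) = 3,156² × 3.2 / (2 × 36,900) = 431.8845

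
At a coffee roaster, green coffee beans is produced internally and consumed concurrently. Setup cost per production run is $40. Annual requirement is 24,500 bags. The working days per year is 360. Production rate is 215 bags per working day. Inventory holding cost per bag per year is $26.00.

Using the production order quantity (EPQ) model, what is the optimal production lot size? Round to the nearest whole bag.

332 bags

Daily demand d = 24,500/360 = 68.056; p = 215; 1 − d/p = 0.68346
EPQ = √(2DS / (H(1 − d/p)))
    = √(2 × 24,500 × 40 / (26 × 0.68346)) ≈ 332.11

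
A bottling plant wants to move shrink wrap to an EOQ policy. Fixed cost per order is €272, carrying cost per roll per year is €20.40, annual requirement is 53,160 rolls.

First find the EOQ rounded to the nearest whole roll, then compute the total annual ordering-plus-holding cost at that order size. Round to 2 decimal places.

2DS/H = 2·53,160·272/20.4 = 1,417,600.00
EOQ = √1,417,600.00 ≈ 1,190.63 → Q = 1,191 rolls
Ordering: D/Q × S = 53,160/1,191 × €272 = €12,140.65
Holding:  Q/2 × H = 1,191/2 × €20.4 = €12,148.20
Total = €12,140.65 + €12,148.20 = €24,288.85

€24,288.85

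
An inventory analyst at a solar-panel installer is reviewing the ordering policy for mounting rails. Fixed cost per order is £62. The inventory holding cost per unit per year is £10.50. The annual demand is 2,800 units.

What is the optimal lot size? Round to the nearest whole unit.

182 units

Q* = √(2·D·S / H) = √(2·2,800·62 / 10.5) = √33,066.7 ≈ 181.84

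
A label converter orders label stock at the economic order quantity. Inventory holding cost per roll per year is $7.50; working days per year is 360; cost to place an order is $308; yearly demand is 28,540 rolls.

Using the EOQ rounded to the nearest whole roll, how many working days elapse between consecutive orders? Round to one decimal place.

19.3 days

EOQ = √(2DS/H) = √(2 × 28,540 × 308 / 7.5)
    = √(2,344,085.33) ≈ 1,531.04 → Q = 1,531 rolls
Cycle time = (working days × Q)/D = (360 × 1,531) / 28,540 = 19.312 days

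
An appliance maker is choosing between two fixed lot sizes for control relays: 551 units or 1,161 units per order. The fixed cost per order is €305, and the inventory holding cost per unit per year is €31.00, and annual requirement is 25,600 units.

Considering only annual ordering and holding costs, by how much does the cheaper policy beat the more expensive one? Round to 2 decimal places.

For each Q, cost = (D/Q)·S + (Q/2)·H.
TC(551) = (25,600/551)×305 + (551/2)×31 = €22,711.10
TC(1,161) = (25,600/1,161)×305 + (1,161/2)×31 = €24,720.74
Cheaper: Q = 551.  Difference = €2,009.64

€2,009.64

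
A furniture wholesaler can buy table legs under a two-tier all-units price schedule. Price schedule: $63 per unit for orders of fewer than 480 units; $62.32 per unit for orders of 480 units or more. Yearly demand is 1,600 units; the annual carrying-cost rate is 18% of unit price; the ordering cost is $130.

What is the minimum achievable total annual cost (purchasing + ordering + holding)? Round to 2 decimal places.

H₁ = 18%×$63 = $11.3400;  H₂ = 18%×$62.32 = $11.2176
EOQ₁ = √(2×1,600×130/11.3400) = 191.53  (< 480, feasible at tier 1)
EOQ₂ = √(2×1,600×130/11.2176) = 192.57  (< 480 → use Q = 480 at tier-2 price)
TC(tier 1 (EOQ₁), Q≈191.5) = $102,971.97
TC(tier 2, Q≈480.0) = $102,837.56
Minimum at tier 2: $102,837.56

$102,837.56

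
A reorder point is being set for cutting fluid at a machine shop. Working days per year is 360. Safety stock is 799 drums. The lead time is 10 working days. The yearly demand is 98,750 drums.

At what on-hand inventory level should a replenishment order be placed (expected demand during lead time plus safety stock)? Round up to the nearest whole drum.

Daily demand d = 98,750 / 360 = 274.306 drums/day
Demand during lead time = 274.306 × 10 = 2,743.06
Reorder point = 2,743.06 + 799 = 3,542.06 → round up

3,543 drums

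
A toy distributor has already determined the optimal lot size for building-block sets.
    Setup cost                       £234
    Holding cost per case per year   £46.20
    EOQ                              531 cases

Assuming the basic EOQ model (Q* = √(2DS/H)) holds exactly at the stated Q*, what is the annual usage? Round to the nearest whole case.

From Q* = √(2DS/H) ⇒ Q*² = 2DS/H.
D = Q²H / (2S) = 531² × 46.2 / (2 × 234) = 27,834.61

27,835 cases per year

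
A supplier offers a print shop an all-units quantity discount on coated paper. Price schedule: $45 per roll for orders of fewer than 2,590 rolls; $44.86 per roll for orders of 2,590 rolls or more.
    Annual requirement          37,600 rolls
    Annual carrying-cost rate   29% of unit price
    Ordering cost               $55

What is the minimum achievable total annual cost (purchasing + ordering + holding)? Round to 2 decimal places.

$1,699,346.75

H₁ = 29%×$45 = $13.0500;  H₂ = 29%×$44.86 = $13.0094
EOQ₁ = √(2×37,600×55/13.0500) = 562.97  (< 2,590, feasible at tier 1)
EOQ₂ = √(2×37,600×55/13.0094) = 563.85  (< 2,590 → use Q = 2,590 at tier-2 price)
TC(tier 1 (EOQ₁), Q≈563.0) = $1,699,346.75
TC(tier 2, Q≈2,590.0) = $1,704,381.63
Minimum at tier 1 (EOQ₁): $1,699,346.75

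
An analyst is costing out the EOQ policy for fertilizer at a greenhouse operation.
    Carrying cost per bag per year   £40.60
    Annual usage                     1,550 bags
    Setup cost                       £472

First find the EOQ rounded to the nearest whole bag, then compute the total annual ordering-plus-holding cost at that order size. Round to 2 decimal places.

Optimal lot size Q* = (2 × 1,550 × £472 / £40.6)^½ ≈ 189.84 → Q = 190 bags
Ordering: D/Q × S = 1,550/190 × £472 = £3,850.53
Holding:  Q/2 × H = 190/2 × £40.6 = £3,857.00
Total = £3,850.53 + £3,857.00 = £7,707.53

£7,707.53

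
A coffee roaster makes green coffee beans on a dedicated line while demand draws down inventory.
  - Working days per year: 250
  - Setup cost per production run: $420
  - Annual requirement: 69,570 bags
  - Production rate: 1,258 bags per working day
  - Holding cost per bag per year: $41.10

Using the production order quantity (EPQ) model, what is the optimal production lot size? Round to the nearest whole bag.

d = 69,570/250 = 278.2800 bags/day;  effective holding cost H(1 − d/p) = 41.1·(1 − 278.2800/1258) = 32.00834
Q* = √(2DS / H_eff) = √(2·69,570·420 / 32.00834) ≈ 1,351.20

1,351 bags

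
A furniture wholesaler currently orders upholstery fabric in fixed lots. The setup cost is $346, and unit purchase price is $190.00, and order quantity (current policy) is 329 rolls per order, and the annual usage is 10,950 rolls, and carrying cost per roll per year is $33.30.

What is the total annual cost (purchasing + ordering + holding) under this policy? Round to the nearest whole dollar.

$2,097,494

Orders/yr = 10,950/329 = 33.283; ordering cost = 33.283 × $346 = $11,515.81
Average inventory = 329/2 = 164.5; holding cost = 164.5 × $33.3 = $5,477.85
Purchase cost = D·C = 10,950 × 190 = $2,080,500.00
Total = $11,515.81 + $5,477.85 + $2,080,500.00 = $2,097,493.66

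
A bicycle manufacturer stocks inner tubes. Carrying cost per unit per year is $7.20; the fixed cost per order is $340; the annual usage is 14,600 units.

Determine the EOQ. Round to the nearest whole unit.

1,174 units

2DS/H = 2·14,600·340/7.2 = 1,378,888.89
EOQ = √1,378,888.89 ≈ 1,174.26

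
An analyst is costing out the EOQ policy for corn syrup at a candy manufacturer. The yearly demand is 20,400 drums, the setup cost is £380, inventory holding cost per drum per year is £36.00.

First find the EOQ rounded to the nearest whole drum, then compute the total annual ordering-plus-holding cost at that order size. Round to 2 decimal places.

£23,625.07

Q* = √(2·D·S / H) = √(2·20,400·380 / 36) = √430,666.7 ≈ 656.25 → Q = 656 drums
Ordering: D/Q × S = 20,400/656 × £380 = £11,817.07
Holding:  Q/2 × H = 656/2 × £36 = £11,808.00
Total = £11,817.07 + £11,808.00 = £23,625.07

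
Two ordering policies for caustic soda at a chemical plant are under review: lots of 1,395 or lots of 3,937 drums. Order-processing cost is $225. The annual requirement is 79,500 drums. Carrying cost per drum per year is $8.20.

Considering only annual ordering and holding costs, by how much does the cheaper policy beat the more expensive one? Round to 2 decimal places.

$2,143.05

TC(Q) = (D/Q)S + (Q/2)H
TC(1,395) = (79,500/1,395)×225 + (1,395/2)×8.2 = $18,542.08
TC(3,937) = (79,500/3,937)×225 + (3,937/2)×8.2 = $20,685.13
Cheaper: Q = 1,395.  Difference = $2,143.05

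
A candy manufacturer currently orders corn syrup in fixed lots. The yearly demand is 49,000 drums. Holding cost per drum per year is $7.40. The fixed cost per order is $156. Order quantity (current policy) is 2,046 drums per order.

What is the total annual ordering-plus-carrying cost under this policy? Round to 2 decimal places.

Orders/yr = 49,000/2,046 = 23.949; ordering cost = 23.949 × $156 = $3,736.07
Average inventory = 2,046/2 = 1023; holding cost = 1023 × $7.4 = $7,570.20
Total = $3,736.07 + $7,570.20 = $11,306.27

$11,306.27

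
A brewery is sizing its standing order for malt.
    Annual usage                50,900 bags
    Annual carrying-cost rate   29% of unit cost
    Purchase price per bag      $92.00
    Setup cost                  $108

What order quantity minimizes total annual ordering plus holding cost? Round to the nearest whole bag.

642 bags

Holding cost per bag per year: H = 29% × $92 = $26.6800
Optimal lot size Q* = (2 × 50,900 × $108 / $26.68)^½ ≈ 641.94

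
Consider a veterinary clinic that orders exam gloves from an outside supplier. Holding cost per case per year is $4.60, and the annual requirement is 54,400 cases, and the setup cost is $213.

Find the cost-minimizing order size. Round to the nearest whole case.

Optimal lot size Q* = (2 × 54,400 × $213 / $4.6)^½ ≈ 2,244.53

2,245 cases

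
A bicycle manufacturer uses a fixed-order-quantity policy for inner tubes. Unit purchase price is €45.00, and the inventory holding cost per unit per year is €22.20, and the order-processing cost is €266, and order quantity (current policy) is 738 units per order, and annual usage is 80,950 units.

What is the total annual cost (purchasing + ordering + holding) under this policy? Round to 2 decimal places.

€3,680,118.90

Orders/yr = 80,950/738 = 109.688; ordering cost = 109.688 × €266 = €29,177.10
Average inventory = 738/2 = 369; holding cost = 369 × €22.2 = €8,191.80
Purchase cost = D·C = 80,950 × 45 = €3,642,750.00
Total = €29,177.10 + €8,191.80 + €3,642,750.00 = €3,680,118.90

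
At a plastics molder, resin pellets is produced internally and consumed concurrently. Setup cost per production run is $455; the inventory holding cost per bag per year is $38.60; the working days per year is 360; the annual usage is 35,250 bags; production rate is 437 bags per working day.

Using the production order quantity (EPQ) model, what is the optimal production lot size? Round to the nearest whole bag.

1,035 bags

d = 35,250/360 = 97.9167 bags/day;  effective holding cost H(1 − d/p) = 38.6·(1 − 97.9167/437) = 29.95107
Q* = √(2DS / H_eff) = √(2·35,250·455 / 29.95107) ≈ 1,034.89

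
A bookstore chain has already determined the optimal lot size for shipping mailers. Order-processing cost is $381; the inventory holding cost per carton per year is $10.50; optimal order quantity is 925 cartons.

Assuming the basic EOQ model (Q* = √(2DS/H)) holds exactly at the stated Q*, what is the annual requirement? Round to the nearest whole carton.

11,790 cartons per year

From Q* = √(2DS/H) ⇒ Q*² = 2DS/H.
D = Q²H / (2S) = 925² × 10.5 / (2 × 381) = 11,790.11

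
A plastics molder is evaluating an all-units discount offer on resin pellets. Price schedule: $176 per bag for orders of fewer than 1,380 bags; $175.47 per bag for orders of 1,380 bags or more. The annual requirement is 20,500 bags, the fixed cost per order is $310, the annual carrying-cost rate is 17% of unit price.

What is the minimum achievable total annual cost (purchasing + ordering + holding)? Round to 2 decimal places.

H₁ = 17%×$176 = $29.9200;  H₂ = 17%×$175.47 = $29.8299
EOQ₁ = √(2×20,500×310/29.9200) = 651.77  (< 1,380, feasible at tier 1)
EOQ₂ = √(2×20,500×310/29.8299) = 652.75  (< 1,380 → use Q = 1,380 at tier-2 price)
TC(tier 1 (EOQ₁), Q≈651.8) = $3,627,500.85
TC(tier 2, Q≈1,380.0) = $3,622,322.70
Minimum at tier 2: $3,622,322.70

$3,622,322.70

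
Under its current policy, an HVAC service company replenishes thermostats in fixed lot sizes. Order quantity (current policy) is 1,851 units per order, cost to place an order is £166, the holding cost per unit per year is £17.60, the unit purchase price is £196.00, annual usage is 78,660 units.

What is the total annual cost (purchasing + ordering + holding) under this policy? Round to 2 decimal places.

£15,440,703.13

Ordering: D/Q × S = 78,660/1,851 × £166 = £7,054.33
Holding:  Q/2 × H = 1,851/2 × £17.6 = £16,288.80
Purchase cost = D·C = 78,660 × 196 = £15,417,360.00
Total = £7,054.33 + £16,288.80 + £15,417,360.00 = £15,440,703.13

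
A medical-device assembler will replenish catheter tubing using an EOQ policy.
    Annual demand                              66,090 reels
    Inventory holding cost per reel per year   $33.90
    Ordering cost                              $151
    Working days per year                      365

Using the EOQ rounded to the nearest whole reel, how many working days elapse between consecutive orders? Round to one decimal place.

4.2 days

EOQ = √(2DS/H) = √(2 × 66,090 × 151 / 33.9)
    = √(588,766.37) ≈ 767.31 → Q = 767 reels
T = Q/D × 365 days = 767/66,090 × 365 = 4.236 days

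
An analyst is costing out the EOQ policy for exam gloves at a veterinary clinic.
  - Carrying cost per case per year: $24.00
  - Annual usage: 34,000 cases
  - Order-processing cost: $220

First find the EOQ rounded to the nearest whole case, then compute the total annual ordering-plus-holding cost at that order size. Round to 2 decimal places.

$18,948.35

Q* = √(2·D·S / H) = √(2·34,000·220 / 24) = √623,333.3 ≈ 789.51 → Q = 790 cases
Ordering: D/Q × S = 34,000/790 × $220 = $9,468.35
Holding:  Q/2 × H = 790/2 × $24 = $9,480.00
Total = $9,468.35 + $9,480.00 = $18,948.35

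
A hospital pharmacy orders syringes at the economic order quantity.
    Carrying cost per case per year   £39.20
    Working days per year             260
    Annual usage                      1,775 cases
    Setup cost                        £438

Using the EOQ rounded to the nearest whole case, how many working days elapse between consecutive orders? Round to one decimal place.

29.1 days

EOQ = √(2DS/H) = √(2 × 1,775 × 438 / 39.2)
    = √(39,665.82) ≈ 199.16 → Q = 199 cases
Days between orders = 260 / (D/Q) = 260 / 8.920 ≈ 29.149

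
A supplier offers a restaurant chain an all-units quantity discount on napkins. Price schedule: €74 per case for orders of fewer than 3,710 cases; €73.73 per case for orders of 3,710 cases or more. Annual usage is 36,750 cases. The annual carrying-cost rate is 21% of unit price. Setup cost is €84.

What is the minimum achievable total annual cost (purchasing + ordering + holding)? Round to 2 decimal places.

H₁ = 21%×€74 = €15.5400;  H₂ = 21%×€73.73 = €15.4833
EOQ₁ = √(2×36,750×84/15.5400) = 630.32  (< 3,710, feasible at tier 1)
EOQ₂ = √(2×36,750×84/15.4833) = 631.47  (< 3,710 → use Q = 3,710 at tier-2 price)
TC(tier 1 (EOQ₁), Q≈630.3) = €2,729,295.10
TC(tier 2, Q≈3,710.0) = €2,739,131.10
Minimum at tier 1 (EOQ₁): €2,729,295.10

€2,729,295.10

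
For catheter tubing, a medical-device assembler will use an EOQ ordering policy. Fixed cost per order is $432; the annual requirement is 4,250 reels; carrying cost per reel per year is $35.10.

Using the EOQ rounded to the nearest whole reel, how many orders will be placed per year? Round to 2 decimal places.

Q* = √(2·D·S / H) = √(2·4,250·432 / 35.1) = √104,615.4 ≈ 323.44 → Q = 323
Orders per year = D/Q = 4,250 / 323 = 13.158

13.16 orders per year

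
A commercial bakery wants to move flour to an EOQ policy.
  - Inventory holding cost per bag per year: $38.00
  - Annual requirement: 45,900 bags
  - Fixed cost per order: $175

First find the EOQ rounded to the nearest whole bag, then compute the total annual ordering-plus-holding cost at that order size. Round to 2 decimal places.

$24,707.69

EOQ = √(2DS/H) = √(2 × 45,900 × 175 / 38)
    = √(422,763.16) ≈ 650.20 → Q = 650 bags
Orders/yr = 45,900/650 = 70.615; ordering cost = 70.615 × $175 = $12,357.69
Average inventory = 650/2 = 325; holding cost = 325 × $38 = $12,350.00
Total = $12,357.69 + $12,350.00 = $24,707.69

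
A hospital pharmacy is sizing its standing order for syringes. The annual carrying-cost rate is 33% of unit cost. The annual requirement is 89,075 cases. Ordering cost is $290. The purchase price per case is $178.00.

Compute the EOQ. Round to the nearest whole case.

Carrying cost H = $178 × 33% = $58.7400/case/yr
Optimal lot size Q* = (2 × 89,075 × $290 / $58.74)^½ ≈ 937.83

938 cases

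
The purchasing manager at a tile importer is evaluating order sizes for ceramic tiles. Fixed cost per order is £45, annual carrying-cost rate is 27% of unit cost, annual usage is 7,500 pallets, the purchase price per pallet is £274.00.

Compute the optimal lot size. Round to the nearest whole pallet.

Holding cost per pallet per year: H = 27% × £274 = £73.9800
2DS/H = 2·7,500·45/73.98 = 9,124.09
EOQ = √9,124.09 ≈ 95.52

96 pallets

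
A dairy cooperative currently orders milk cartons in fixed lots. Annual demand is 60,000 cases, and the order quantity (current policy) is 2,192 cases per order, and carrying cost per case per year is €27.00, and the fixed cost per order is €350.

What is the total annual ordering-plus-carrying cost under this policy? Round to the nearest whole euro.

€39,172

Ordering: D/Q × S = 60,000/2,192 × €350 = €9,580.29
Holding:  Q/2 × H = 2,192/2 × €27 = €29,592.00
Total = €9,580.29 + €29,592.00 = €39,172.29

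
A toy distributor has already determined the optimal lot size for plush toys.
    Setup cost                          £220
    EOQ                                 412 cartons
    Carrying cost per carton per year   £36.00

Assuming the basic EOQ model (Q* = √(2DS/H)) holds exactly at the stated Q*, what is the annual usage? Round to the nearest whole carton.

Since Q* = (2DS/H)^½, squaring gives Q*²·H = 2DS.
D = Q²H / (2S) = 412² × 36 / (2 × 220) = 13,888.15

13,888 cartons per year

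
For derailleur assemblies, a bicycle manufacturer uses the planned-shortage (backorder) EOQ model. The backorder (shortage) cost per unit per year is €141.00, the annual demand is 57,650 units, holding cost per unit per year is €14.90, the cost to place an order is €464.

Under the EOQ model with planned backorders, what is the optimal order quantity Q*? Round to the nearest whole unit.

1,992 units

Q* = √(2DS/H) · √((H + b)/b)
   = √(2 × 57,650 × 464 / 14.9) · √((14.9 + 141) / 141)
   = 1,894.875 × 1.0515 ≈ 1,992.48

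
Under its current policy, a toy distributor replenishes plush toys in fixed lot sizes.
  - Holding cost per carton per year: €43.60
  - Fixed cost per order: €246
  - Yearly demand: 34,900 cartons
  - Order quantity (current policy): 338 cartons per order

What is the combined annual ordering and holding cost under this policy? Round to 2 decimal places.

€32,768.99

Orders/yr = 34,900/338 = 103.254; ordering cost = 103.254 × €246 = €25,400.59
Average inventory = 338/2 = 169; holding cost = 169 × €43.6 = €7,368.40
Total = €25,400.59 + €7,368.40 = €32,768.99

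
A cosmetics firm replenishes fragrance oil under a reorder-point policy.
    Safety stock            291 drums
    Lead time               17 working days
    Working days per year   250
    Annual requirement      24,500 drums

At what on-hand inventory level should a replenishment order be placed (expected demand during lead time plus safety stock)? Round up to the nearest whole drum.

1,957 drums

Daily demand d = 24,500 / 250 = 98.000 drums/day
Demand during lead time = 98.000 × 17 = 1,666.00
Reorder point = 1,666.00 + 291 = 1,957.00 → round up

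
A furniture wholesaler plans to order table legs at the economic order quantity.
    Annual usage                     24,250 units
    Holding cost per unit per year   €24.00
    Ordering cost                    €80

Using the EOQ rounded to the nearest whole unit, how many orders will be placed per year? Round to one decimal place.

Q* = √(2·D·S / H) = √(2·24,250·80 / 24) = √161,666.7 ≈ 402.08 → Q = 402
N = D/Q = 24,250/402 ≈ 60.323 orders/yr

60.3 orders per year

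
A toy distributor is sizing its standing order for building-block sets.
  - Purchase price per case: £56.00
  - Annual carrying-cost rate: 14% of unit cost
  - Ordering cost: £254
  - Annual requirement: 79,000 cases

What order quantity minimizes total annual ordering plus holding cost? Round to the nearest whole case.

Holding cost per case per year: H = 14% × £56 = £7.8400
Optimal lot size Q* = (2 × 79,000 × £254 / £7.84)^½ ≈ 2,262.49

2,262 cases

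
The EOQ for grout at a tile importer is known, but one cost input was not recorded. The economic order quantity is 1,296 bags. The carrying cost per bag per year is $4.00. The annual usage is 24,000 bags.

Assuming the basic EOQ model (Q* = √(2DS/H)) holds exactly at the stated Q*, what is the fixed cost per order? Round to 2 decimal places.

EOQ relation: Q² = 2DS/H, so rearrange for the unknown.
S = Q²H / (2D) = 1,296² × 4 / (2 × 24,000) = 139.9680

$139.97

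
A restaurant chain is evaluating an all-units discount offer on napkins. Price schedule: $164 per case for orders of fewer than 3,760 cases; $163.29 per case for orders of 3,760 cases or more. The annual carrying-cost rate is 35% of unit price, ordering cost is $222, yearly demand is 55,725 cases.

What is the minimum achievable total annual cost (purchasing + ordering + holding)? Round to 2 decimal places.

H₁ = 35%×$164 = $57.4000;  H₂ = 35%×$163.29 = $57.1515
EOQ₁ = √(2×55,725×222/57.4000) = 656.54  (< 3,760, feasible at tier 1)
EOQ₂ = √(2×55,725×222/57.1515) = 657.96  (< 3,760 → use Q = 3,760 at tier-2 price)
TC(tier 1 (EOQ₁), Q≈656.5) = $9,176,585.34
TC(tier 2, Q≈3,760.0) = $9,210,070.22
Minimum at tier 1 (EOQ₁): $9,176,585.34

$9,176,585.34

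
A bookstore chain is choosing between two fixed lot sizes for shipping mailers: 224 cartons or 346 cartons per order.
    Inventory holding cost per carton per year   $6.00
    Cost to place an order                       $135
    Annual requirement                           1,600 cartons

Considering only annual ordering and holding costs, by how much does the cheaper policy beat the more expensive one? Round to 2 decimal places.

$25.99

TC(Q) = (D/Q)S + (Q/2)H
TC(224) = (1,600/224)×135 + (224/2)×6 = $1,636.29
TC(346) = (1,600/346)×135 + (346/2)×6 = $1,662.28
Cheaper: Q = 224.  Difference = $25.99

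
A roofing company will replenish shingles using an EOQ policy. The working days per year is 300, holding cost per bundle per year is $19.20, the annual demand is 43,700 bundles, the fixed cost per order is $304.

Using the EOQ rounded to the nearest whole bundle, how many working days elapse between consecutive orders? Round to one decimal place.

8.1 days

2DS/H = 2·43,700·304/19.2 = 1,383,833.33
EOQ = √1,383,833.33 ≈ 1,176.36 → Q = 1,176 bundles
Cycle time = (working days × Q)/D = (300 × 1,176) / 43,700 = 8.073 days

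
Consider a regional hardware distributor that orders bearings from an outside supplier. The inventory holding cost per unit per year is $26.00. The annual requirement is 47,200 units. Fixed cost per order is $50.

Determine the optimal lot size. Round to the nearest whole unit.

Q* = √(2·D·S / H) = √(2·47,200·50 / 26) = √181,538.5 ≈ 426.07

426 units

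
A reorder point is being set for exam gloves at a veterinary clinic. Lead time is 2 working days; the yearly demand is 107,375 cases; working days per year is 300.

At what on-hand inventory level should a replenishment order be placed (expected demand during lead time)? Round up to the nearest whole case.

Daily demand d = 107,375 / 300 = 357.917 cases/day
Demand during lead time = 357.917 × 2 = 715.83
Reorder point = 715.83 → round up

716 cases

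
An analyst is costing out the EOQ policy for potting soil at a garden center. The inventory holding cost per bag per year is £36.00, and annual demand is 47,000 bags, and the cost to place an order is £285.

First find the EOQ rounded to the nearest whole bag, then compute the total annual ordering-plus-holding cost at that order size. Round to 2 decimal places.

Optimal lot size Q* = (2 × 47,000 × £285 / £36)^½ ≈ 862.65 → Q = 863 bags
Orders/yr = 47,000/863 = 54.461; ordering cost = 54.461 × £285 = £15,521.44
Average inventory = 863/2 = 431.5; holding cost = 431.5 × £36 = £15,534.00
Total = £15,521.44 + £15,534.00 = £31,055.44

£31,055.44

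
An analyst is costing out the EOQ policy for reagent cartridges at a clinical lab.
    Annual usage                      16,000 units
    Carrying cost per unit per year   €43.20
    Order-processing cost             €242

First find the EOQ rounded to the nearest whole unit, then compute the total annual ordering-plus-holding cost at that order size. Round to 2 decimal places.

€18,290.46

EOQ = √(2DS/H) = √(2 × 16,000 × 242 / 43.2)
    = √(179,259.26) ≈ 423.39 → Q = 423 units
Annual ordering cost = (D/Q)·S = (16,000/423) × 242 = €9,153.66
Annual holding cost  = (Q/2)·H = (423/2) × 43.2 = €9,136.80
Total = €9,153.66 + €9,136.80 = €18,290.46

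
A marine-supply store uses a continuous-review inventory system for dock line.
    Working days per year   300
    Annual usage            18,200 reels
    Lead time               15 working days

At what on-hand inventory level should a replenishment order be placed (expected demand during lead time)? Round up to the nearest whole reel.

Daily demand d = 18,200 / 300 = 60.667 reels/day
Demand during lead time = 60.667 × 15 = 910.00
Reorder point = 910.00 → round up

910 reels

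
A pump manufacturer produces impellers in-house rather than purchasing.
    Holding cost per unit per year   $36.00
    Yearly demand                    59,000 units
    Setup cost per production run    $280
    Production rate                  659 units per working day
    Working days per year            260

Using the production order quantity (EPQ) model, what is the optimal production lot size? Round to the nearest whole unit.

1,183 units

Daily demand d = 59,000/260 = 226.923; p = 659; 1 − d/p = 0.65566
EPQ = √(2DS / (H(1 − d/p)))
    = √(2 × 59,000 × 280 / (36 × 0.65566)) ≈ 1,183.13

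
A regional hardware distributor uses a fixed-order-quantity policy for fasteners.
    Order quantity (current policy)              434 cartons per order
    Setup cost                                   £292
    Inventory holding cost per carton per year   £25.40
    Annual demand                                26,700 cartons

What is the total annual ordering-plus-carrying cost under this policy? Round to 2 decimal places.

£23,475.86

Orders/yr = 26,700/434 = 61.521; ordering cost = 61.521 × £292 = £17,964.06
Average inventory = 434/2 = 217; holding cost = 217 × £25.4 = £5,511.80
Total = £17,964.06 + £5,511.80 = £23,475.86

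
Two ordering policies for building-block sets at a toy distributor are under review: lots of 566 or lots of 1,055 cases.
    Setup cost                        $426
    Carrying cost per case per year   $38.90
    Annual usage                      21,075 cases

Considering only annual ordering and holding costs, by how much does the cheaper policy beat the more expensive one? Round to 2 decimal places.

TC(Q) = (D/Q)S + (Q/2)H
TC(566) = (21,075/566)×426 + (566/2)×38.9 = $26,870.80
TC(1,055) = (21,075/1,055)×426 + (1,055/2)×38.9 = $29,029.66
Cheaper: Q = 566.  Difference = $2,158.85

$2,158.85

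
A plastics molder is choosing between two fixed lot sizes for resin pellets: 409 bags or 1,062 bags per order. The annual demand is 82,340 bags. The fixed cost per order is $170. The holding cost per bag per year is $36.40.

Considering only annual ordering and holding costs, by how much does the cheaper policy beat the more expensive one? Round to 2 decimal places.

TC(Q) = (D/Q)S + (Q/2)H
TC(409) = (82,340/409)×170 + (409/2)×36.4 = $41,668.25
TC(1,062) = (82,340/1,062)×170 + (1,062/2)×36.4 = $32,509.00
Cheaper: Q = 1,062.  Difference = $9,159.25

$9,159.25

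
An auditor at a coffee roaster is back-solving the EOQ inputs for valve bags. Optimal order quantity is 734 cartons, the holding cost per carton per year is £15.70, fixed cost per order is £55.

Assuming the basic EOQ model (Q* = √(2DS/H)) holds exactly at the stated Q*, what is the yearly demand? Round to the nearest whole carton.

EOQ relation: Q² = 2DS/H, so rearrange for the unknown.
D = Q²H / (2S) = 734² × 15.7 / (2 × 55) = 76,895.17

76,895 cartons per year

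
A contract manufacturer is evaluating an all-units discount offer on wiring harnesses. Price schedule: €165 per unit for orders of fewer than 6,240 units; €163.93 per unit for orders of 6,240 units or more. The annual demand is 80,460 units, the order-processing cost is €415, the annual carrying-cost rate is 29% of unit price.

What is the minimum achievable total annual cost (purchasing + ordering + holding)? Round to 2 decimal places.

€13,332,428.83

H₁ = 29%×€165 = €47.8500;  H₂ = 29%×€163.93 = €47.5397
EOQ₁ = √(2×80,460×415/47.8500) = 1,181.38  (< 6,240, feasible at tier 1)
EOQ₂ = √(2×80,460×415/47.5397) = 1,185.23  (< 6,240 → use Q = 6,240 at tier-2 price)
TC(tier 1 (EOQ₁), Q≈1,181.4) = €13,332,428.83
TC(tier 2, Q≈6,240.0) = €13,343,482.77
Minimum at tier 1 (EOQ₁): €13,332,428.83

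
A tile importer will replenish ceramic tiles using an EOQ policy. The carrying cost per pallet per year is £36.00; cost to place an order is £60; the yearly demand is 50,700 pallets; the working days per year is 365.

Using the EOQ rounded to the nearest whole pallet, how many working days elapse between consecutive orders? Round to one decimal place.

Q* = √(2·D·S / H) = √(2·50,700·60 / 36) = √169,000.0 ≈ 411.10 → Q = 411 pallets
T = Q/D × 365 days = 411/50,700 × 365 = 2.959 days

3.0 days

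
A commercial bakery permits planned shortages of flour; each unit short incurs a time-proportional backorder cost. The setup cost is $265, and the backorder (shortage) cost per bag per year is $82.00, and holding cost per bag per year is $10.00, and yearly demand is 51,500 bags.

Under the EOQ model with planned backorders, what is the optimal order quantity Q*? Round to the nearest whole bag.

Basic EOQ = √(2·51,500·265/10) = 1,652.120
Backorder adjustment √((H+b)/b) = √((10+82)/82) = 1.0592
Q* = 1,652.120 × 1.0592 ≈ 1,749.96

1,750 bags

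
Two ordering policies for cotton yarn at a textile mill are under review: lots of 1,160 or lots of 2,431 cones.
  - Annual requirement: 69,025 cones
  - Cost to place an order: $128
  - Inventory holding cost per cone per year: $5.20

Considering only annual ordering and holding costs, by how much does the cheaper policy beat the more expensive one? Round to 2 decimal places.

$677.56

Annual cost at Q: ordering D·S/Q plus holding Q·H/2.
TC(1,160) = (69,025/1,160)×128 + (1,160/2)×5.2 = $10,632.55
TC(2,431) = (69,025/2,431)×128 + (2,431/2)×5.2 = $9,954.99
Lots of 2,431 are cheaper by $677.56.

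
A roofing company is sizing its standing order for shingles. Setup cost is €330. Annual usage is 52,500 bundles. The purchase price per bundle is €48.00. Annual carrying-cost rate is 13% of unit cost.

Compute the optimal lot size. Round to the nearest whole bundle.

2,356 bundles

H = i·C = 0.13 × €48 = €6.2400 per bundle-year
Q* = √(2·D·S / H) = √(2·52,500·330 / 6.24) = √5,552,884.6 ≈ 2,356.46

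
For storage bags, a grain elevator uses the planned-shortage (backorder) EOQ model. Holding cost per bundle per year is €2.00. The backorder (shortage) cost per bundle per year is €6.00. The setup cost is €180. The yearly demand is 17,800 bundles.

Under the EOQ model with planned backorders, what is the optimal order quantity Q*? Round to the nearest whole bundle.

2,067 bundles

Q* = √(2DS/H) · √((H + b)/b)
   = √(2 × 17,800 × 180 / 2) · √((2 + 6) / 6)
   = 1,789.972 × 1.1547 ≈ 2,066.88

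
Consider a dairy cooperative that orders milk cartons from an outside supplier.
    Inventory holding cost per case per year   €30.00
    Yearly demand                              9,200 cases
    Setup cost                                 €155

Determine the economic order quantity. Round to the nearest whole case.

Optimal lot size Q* = (2 × 9,200 × €155 / €30)^½ ≈ 308.33

308 cases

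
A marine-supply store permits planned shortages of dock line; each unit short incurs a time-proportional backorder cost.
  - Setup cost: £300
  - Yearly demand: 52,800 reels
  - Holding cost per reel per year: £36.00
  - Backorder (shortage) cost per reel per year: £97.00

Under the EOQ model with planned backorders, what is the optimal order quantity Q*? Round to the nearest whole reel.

1,098 reels

Q* = √(2DS/H) · √((H + b)/b)
   = √(2 × 52,800 × 300 / 36) · √((36 + 97) / 97)
   = 938.083 × 1.1710 ≈ 1,098.45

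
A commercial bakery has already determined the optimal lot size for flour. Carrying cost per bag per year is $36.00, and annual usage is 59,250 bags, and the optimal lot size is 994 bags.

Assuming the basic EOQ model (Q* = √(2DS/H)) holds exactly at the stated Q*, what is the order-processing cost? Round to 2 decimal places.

$300.16

Since Q* = (2DS/H)^½, squaring gives Q*²·H = 2DS.
S = Q²H / (2D) = 994² × 36 / (2 × 59,250) = 300.1628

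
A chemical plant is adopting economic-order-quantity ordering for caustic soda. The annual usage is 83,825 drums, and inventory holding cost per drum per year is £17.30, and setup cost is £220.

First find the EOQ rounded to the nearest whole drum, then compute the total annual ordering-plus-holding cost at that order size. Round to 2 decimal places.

£25,260.16

EOQ = √(2DS/H) = √(2 × 83,825 × 220 / 17.3)
    = √(2,131,965.32) ≈ 1,460.13 → Q = 1,460 drums
Ordering: D/Q × S = 83,825/1,460 × £220 = £12,631.16
Holding:  Q/2 × H = 1,460/2 × £17.3 = £12,629.00
Total = £12,631.16 + £12,629.00 = £25,260.16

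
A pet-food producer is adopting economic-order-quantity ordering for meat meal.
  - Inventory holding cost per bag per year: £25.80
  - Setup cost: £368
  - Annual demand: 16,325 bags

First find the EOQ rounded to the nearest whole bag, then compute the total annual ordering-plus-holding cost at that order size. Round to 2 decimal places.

£17,606.60

Optimal lot size Q* = (2 × 16,325 × £368 / £25.8)^½ ≈ 682.43 → Q = 682 bags
Orders/yr = 16,325/682 = 23.937; ordering cost = 23.937 × £368 = £8,808.80
Average inventory = 682/2 = 341; holding cost = 341 × £25.8 = £8,797.80
Total = £8,808.80 + £8,797.80 = £17,606.60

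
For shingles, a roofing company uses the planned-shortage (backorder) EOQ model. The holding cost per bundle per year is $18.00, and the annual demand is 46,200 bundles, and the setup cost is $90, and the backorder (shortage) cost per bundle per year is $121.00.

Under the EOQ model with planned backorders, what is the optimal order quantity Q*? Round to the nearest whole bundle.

729 bundles

Q* = √(2DS/H) · √((H + b)/b)
   = √(2 × 46,200 × 90 / 18) · √((18 + 121) / 121)
   = 679.706 × 1.0718 ≈ 728.51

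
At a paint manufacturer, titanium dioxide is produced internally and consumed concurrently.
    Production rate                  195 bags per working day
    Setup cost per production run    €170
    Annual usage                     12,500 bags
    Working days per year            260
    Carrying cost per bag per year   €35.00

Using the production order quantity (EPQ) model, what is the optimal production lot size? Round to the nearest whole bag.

401 bags

Daily demand d = 12,500/260 = 48.077; p = 195; 1 − d/p = 0.75345
EPQ = √(2DS / (H(1 − d/p)))
    = √(2 × 12,500 × 170 / (35 × 0.75345)) ≈ 401.45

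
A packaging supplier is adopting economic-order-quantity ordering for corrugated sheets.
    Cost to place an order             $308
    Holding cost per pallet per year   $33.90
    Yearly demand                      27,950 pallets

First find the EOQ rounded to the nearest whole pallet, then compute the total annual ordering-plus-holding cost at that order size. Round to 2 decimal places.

Q* = √(2·D·S / H) = √(2·27,950·308 / 33.9) = √507,882.0 ≈ 712.66 → Q = 713 pallets
Ordering: D/Q × S = 27,950/713 × $308 = $12,073.77
Holding:  Q/2 × H = 713/2 × $33.9 = $12,085.35
Total = $12,073.77 + $12,085.35 = $24,159.12

$24,159.12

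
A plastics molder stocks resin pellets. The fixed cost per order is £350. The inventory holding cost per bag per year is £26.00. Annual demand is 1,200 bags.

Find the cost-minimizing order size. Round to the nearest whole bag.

180 bags

EOQ = √(2DS/H) = √(2 × 1,200 × 350 / 26)
    = √(32,307.69) ≈ 179.74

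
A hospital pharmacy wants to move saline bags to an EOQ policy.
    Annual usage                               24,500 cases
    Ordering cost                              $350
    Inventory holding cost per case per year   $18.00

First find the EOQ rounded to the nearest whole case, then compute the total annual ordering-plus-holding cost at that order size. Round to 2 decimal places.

$17,569.86

EOQ = √(2DS/H) = √(2 × 24,500 × 350 / 18)
    = √(952,777.78) ≈ 976.10 → Q = 976 cases
Annual ordering cost = (D/Q)·S = (24,500/976) × 350 = $8,785.86
Annual holding cost  = (Q/2)·H = (976/2) × 18 = $8,784.00
Total = $8,785.86 + $8,784.00 = $17,569.86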